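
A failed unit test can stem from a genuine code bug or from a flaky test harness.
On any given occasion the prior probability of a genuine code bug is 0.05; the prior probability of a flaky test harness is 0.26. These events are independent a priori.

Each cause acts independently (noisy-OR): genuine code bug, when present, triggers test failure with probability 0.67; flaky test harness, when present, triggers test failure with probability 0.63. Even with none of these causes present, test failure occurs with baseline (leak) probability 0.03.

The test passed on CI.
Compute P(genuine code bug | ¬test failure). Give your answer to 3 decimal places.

Under noisy-OR, P(test failure | causes) = 1 − (1−0.03)·∏(1−qᵢ) over the active causes.
For the numerator, keep only genuine code bug=true terms: 0.011844 + 0.001540 = 0.013384
The normalizing constant is 0.97*0.95*0.74 + 0.3589*0.95*0.26 + 0.3201*0.05*0.74 + 0.118437*0.05*0.26 = 0.783942
P(genuine code bug | ¬test failure) = 0.013384/0.783942 ≈ 0.017

P(genuine code bug | ¬test failure) ≈ 0.017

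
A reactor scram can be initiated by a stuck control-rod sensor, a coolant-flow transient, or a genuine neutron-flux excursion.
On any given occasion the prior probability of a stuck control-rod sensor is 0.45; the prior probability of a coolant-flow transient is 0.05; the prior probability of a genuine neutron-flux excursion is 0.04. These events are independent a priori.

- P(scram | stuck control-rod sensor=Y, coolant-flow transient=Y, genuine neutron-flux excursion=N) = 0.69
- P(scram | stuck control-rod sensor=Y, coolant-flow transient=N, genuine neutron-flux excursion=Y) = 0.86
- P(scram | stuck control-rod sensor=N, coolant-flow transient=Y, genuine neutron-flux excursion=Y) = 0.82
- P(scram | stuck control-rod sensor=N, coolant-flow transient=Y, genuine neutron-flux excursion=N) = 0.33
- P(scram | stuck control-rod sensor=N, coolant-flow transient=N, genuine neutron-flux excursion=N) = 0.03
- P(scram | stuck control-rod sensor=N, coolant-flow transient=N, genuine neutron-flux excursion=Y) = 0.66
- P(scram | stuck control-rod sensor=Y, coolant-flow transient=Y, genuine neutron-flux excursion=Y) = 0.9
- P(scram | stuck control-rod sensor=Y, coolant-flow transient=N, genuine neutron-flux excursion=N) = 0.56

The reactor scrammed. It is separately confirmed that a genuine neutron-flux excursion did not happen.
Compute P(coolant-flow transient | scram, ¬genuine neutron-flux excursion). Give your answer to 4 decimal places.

P(scram | ¬genuine neutron-flux excursion) = 0.03×0.55×0.95 + 0.33×0.55×0.05 + 0.56×0.45×0.95 + 0.69×0.45×0.05 = 0.015675 + 0.009075 + 0.239400 + 0.015525 = 0.279675
Of this, 0.024600 comes from 0.009075 + 0.015525 (the coolant-flow transient=true cases).
Hence the posterior is 0.024600/0.279675 ≈ 0.0880.

P(coolant-flow transient | scram, ¬genuine neutron-flux excursion) ≈ 0.0880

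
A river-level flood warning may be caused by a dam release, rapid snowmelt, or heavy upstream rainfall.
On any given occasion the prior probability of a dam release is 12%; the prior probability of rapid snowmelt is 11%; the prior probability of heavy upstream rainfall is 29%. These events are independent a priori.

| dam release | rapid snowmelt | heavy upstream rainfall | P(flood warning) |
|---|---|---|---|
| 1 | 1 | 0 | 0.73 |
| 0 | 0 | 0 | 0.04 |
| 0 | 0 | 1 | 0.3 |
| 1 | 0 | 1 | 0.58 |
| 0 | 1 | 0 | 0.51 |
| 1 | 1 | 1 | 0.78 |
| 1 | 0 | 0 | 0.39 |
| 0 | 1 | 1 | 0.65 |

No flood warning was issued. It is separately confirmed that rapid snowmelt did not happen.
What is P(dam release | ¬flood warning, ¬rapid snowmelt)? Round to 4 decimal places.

P(dam release | ¬flood warning, ¬rapid snowmelt) ≈ 0.0788

P(¬flood warning | ¬rapid snowmelt) = 0.96·0.88·0.71 + 0.7·0.88·0.29 + 0.61·0.12·0.71 + 0.42·0.12·0.29 = 0.599808 + 0.178640 + 0.051972 + 0.014616 = 0.845036
Restricting to configurations with dam release present: 0.051972 + 0.014616 = 0.066588.
So P(dam release | ¬flood warning, ¬rapid snowmelt) = 0.066588/0.845036 ≈ 0.0788.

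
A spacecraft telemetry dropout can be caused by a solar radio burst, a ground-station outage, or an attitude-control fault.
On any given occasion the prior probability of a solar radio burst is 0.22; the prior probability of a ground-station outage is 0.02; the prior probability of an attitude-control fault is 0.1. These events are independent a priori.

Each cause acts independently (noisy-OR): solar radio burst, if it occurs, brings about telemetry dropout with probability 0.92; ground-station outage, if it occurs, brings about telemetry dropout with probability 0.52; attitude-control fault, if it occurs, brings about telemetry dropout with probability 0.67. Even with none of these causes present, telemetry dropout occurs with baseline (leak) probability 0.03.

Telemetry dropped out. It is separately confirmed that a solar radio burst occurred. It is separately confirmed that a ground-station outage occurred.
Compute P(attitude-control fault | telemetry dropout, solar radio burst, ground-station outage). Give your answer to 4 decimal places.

P(attitude-control fault | telemetry dropout, solar radio burst, ground-station outage) ≈ 0.1023

Under noisy-OR, P(telemetry dropout | causes) = 1 − (1−0.03)·∏(1−qᵢ) over the active causes.
For the numerator, keep only attitude-control fault=true terms: 0.987708*0.1 = 0.098771
Denominator P(telemetry dropout | solar radio burst, ground-station outage): 0.962752*0.9 + 0.987708*0.1 = 0.965248
P(attitude-control fault | telemetry dropout, solar radio burst, ground-station outage) = 0.098771/0.965248 ≈ 0.1023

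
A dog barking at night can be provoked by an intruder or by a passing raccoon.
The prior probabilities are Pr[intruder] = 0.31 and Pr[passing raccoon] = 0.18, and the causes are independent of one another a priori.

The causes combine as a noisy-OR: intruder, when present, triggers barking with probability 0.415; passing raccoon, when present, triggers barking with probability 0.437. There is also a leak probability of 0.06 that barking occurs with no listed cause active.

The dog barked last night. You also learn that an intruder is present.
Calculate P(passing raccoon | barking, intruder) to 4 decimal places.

Under noisy-OR, P(barking | causes) = 1 − (1−0.06)·∏(1−qᵢ) over the active causes.
Enumerate both values of passing raccoon and weight by the priors:
  P(barking | intruder) = 0.4501·0.82 + 0.690406·0.18
        = 0.369082 + 0.124273 = 0.493355
The terms with passing raccoon present sum to 0.124273, so
  P(passing raccoon | barking, intruder) = 0.124273 / 0.493355 ≈ 0.2519

P(passing raccoon | barking, intruder) ≈ 0.2519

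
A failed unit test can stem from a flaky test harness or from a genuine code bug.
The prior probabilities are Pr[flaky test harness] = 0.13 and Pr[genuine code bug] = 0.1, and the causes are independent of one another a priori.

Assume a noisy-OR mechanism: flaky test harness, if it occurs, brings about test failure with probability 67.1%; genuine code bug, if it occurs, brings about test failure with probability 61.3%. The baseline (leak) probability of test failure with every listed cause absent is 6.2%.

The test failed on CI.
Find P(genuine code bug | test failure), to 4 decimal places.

P(genuine code bug | test failure) ≈ 0.3406

Under noisy-OR, P(test failure | causes) = 1 − (1−0.062)·∏(1−qᵢ) over the active causes.
Sum P(test failure|·) weighted by the priors over the 4 (flaky test harness, genuine code bug) configurations:
  P(test failure) = 0.062*0.87*0.9 + 0.636994*0.87*0.1 + 0.691398*0.13*0.9 + 0.880571*0.13*0.1
        = 0.048546 + 0.055418 + 0.080894 + 0.011447 = 0.196305
The terms with genuine code bug present sum to 0.066865, so
  P(genuine code bug | test failure) = 0.066865 / 0.196305 ≈ 0.3406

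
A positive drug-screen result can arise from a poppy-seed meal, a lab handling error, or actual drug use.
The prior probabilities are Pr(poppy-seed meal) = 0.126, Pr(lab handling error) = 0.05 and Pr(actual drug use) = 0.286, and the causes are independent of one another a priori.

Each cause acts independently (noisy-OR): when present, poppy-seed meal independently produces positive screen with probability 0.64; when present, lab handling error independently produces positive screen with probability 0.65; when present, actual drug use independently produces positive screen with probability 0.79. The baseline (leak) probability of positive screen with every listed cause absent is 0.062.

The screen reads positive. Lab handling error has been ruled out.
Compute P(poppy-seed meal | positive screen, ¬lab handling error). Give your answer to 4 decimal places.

P(poppy-seed meal | positive screen, ¬lab handling error) ≈ 0.2799

Under noisy-OR, P(positive screen | causes) = 1 − (1−0.062)·∏(1−qᵢ) over the active causes.
P(positive screen | ¬lab handling error) = 0.062·0.874·0.714 + 0.80302·0.874·0.286 + 0.66232·0.126·0.714 + 0.929087·0.126·0.286 = 0.038690 + 0.200726 + 0.059585 + 0.033481 = 0.332482
Restricting to configurations with poppy-seed meal present: 0.059585 + 0.033481 = 0.093066.
Hence the posterior is 0.093066/0.332482 ≈ 0.2799.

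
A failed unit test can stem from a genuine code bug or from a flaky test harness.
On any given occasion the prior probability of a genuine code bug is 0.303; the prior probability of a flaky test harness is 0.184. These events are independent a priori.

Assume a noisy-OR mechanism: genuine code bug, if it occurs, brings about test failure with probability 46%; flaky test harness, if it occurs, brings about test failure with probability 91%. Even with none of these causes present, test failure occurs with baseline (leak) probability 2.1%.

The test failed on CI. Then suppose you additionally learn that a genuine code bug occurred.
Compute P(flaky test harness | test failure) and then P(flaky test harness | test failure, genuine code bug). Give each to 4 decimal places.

Under noisy-OR, P(test failure | causes) = 1 − (1−0.021)·∏(1−qᵢ) over the active causes.
For the numerator, keep only flaky test harness=true terms: 0.116948 + 0.053099 = 0.170047
Normalizer over all consistent configurations: 0.021*0.697*0.816 + 0.91189*0.697*0.184 + 0.47134*0.303*0.816 + 0.952421*0.303*0.184 = 0.298529
Posterior = 0.170047 / 0.298529 ≈ 0.5696

Now condition on the additional information:
For the numerator, keep only flaky test harness=true terms: 0.952421×0.184 = 0.175245
Denominator P(test failure | genuine code bug): 0.47134×0.816 + 0.952421×0.184 = 0.559858
Posterior = 0.175245 / 0.559858 ≈ 0.3130
The drop from 0.5696 to 0.3130 is the explaining-away (discounting) effect.

P(flaky test harness | test failure) ≈ 0.5696; P(flaky test harness | test failure, genuine code bug) ≈ 0.3130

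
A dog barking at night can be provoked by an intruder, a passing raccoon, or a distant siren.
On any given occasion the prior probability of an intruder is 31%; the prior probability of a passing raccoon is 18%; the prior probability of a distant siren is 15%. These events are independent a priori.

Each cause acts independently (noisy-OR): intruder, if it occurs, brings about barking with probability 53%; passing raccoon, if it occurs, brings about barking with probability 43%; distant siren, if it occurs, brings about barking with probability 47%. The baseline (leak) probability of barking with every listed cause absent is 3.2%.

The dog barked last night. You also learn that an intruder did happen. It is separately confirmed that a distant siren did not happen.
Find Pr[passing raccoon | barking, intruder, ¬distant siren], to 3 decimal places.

Pr[passing raccoon | barking, intruder, ¬distant siren] ≈ 0.230

Under noisy-OR, P(barking | causes) = 1 − (1−0.032)·∏(1−qᵢ) over the active causes.
Weight on passing raccoon=true, given the evidence: 0.740673*0.18 = 0.133321
Denominator P(barking | intruder, ¬distant siren): 0.54504*0.82 + 0.740673*0.18 = 0.580254
Posterior = 0.133321 / 0.580254 ≈ 0.230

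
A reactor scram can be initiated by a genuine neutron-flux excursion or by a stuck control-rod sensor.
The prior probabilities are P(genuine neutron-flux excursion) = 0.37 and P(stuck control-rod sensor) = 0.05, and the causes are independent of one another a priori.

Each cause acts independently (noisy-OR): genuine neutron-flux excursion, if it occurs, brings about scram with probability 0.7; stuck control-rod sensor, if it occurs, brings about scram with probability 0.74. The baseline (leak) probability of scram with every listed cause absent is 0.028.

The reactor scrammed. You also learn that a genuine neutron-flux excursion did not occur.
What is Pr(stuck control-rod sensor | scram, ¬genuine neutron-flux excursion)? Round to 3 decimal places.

Under noisy-OR, P(scram | causes) = 1 − (1−0.028)·∏(1−qᵢ) over the active causes.
By total probability over both values of stuck control-rod sensor:
  P(scram | ¬genuine neutron-flux excursion) = 0.028×0.95 + 0.74728×0.05
        = 0.026600 + 0.037364 = 0.063964
Keeping only the stuck control-rod sensor-present terms gives 0.037364, so
  P(stuck control-rod sensor | scram, ¬genuine neutron-flux excursion) = 0.037364 / 0.063964 ≈ 0.584

Pr(stuck control-rod sensor | scram, ¬genuine neutron-flux excursion) ≈ 0.584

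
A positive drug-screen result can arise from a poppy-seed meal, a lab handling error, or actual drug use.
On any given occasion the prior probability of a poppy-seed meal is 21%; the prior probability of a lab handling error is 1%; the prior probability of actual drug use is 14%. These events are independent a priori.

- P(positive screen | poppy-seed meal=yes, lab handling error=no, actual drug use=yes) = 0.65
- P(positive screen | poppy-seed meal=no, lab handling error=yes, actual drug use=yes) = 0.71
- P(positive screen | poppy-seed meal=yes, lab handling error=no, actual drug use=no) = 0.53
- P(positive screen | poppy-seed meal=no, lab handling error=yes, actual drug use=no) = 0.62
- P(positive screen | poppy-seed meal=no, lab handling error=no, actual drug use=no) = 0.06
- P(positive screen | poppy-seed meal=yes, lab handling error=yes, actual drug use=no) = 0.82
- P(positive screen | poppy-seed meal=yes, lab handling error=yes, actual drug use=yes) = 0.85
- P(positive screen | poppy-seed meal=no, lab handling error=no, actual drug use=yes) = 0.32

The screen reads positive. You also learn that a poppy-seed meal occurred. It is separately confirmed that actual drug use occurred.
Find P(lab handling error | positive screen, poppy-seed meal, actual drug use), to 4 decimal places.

P(lab handling error | positive screen, poppy-seed meal, actual drug use) ≈ 0.0130

By total probability over both values of lab handling error:
  P(positive screen | poppy-seed meal, actual drug use) = 0.65×0.99 + 0.85×0.01
        = 0.643500 + 0.008500 = 0.652000
The terms with lab handling error present sum to 0.008500, so
  P(lab handling error | positive screen, poppy-seed meal, actual drug use) = 0.008500 / 0.652000 ≈ 0.0130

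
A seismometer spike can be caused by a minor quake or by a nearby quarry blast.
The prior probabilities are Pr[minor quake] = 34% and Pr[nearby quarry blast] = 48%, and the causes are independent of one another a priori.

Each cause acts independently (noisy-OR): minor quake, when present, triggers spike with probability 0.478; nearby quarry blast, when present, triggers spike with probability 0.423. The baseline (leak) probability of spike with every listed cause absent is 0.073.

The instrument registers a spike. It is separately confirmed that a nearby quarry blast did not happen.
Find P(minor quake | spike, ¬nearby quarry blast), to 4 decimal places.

P(minor quake | spike, ¬nearby quarry blast) ≈ 0.7846

Under noisy-OR, P(spike | causes) = 1 − (1−0.073)·∏(1−qᵢ) over the active causes.
Sum P(spike|·) weighted by the priors over both values of minor quake:
  P(spike | ¬nearby quarry blast) = 0.073×0.66 + 0.516106×0.34
        = 0.048180 + 0.175476 = 0.223656
Configurations with minor quake contribute 0.175476, so
  P(minor quake | spike, ¬nearby quarry blast) = 0.175476 / 0.223656 ≈ 0.7846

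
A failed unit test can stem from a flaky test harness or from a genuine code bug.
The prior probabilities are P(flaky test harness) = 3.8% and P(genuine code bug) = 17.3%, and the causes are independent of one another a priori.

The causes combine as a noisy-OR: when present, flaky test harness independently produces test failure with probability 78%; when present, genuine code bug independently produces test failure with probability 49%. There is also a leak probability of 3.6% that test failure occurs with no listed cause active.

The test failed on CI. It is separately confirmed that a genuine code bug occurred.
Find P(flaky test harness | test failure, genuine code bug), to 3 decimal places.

P(flaky test harness | test failure, genuine code bug) ≈ 0.065

Under noisy-OR, P(test failure | causes) = 1 − (1−0.036)·∏(1−qᵢ) over the active causes.
Numerator (weight on configurations with flaky test harness): 0.891839*0.038 = 0.033890
The normalizing constant is 0.50836*0.962 + 0.891839*0.038 = 0.522932
P(flaky test harness | test failure, genuine code bug) = 0.033890/0.522932 ≈ 0.065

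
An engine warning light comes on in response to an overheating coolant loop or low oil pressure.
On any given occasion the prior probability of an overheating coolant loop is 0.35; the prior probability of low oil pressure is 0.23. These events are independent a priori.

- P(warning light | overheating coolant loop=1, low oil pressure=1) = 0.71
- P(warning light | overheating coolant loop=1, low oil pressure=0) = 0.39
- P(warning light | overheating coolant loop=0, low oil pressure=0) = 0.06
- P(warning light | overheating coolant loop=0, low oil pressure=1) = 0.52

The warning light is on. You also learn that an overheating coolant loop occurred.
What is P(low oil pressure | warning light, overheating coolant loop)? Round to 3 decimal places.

P(low oil pressure | warning light, overheating coolant loop) ≈ 0.352

Enumerate both values of low oil pressure and weight by the priors:
  P(warning light | overheating coolant loop) = 0.39*0.77 + 0.71*0.23
        = 0.300300 + 0.163300 = 0.463600
The terms with low oil pressure present sum to 0.163300, so
  P(low oil pressure | warning light, overheating coolant loop) = 0.163300 / 0.463600 ≈ 0.352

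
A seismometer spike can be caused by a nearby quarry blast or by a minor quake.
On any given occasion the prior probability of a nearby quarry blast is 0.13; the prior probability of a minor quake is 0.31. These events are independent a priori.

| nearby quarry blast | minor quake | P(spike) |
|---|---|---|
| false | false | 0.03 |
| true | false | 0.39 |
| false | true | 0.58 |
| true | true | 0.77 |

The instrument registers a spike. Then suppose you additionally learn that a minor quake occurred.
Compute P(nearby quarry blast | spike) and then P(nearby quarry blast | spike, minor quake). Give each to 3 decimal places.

Numerator (weight on configurations with nearby quarry blast): 0.034983 + 0.031031 = 0.066014
Denominator P(spike): 0.03×0.87×0.69 + 0.58×0.87×0.31 + 0.39×0.13×0.69 + 0.77×0.13×0.31 = 0.240449
Posterior = 0.066014 / 0.240449 ≈ 0.275

Now also conditioning on minor quake=true:
By total probability over both values of nearby quarry blast:
  P(spike | minor quake) = 0.58*0.87 + 0.77*0.13
        = 0.504600 + 0.100100 = 0.604700
The terms with nearby quarry blast present sum to 0.100100, so
  P(nearby quarry blast | spike, minor quake) = 0.100100 / 0.604700 ≈ 0.166

P(nearby quarry blast | spike) ≈ 0.275; P(nearby quarry blast | spike, minor quake) ≈ 0.166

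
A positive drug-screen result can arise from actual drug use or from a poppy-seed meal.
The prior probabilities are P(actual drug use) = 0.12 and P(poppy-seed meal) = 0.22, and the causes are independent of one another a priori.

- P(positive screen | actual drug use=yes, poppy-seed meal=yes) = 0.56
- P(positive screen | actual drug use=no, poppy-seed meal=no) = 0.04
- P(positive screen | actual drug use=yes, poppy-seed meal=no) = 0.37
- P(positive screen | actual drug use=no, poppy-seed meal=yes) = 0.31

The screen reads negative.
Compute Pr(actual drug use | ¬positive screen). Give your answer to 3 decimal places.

P(¬positive screen) = 0.96×0.88×0.78 + 0.69×0.88×0.22 + 0.63×0.12×0.78 + 0.44×0.12×0.22 = 0.658944 + 0.133584 + 0.058968 + 0.011616 = 0.863112
Of this, 0.070584 comes from 0.058968 + 0.011616 (the actual drug use=true cases).
So P(actual drug use | ¬positive screen) = 0.070584/0.863112 ≈ 0.082.

Pr(actual drug use | ¬positive screen) ≈ 0.082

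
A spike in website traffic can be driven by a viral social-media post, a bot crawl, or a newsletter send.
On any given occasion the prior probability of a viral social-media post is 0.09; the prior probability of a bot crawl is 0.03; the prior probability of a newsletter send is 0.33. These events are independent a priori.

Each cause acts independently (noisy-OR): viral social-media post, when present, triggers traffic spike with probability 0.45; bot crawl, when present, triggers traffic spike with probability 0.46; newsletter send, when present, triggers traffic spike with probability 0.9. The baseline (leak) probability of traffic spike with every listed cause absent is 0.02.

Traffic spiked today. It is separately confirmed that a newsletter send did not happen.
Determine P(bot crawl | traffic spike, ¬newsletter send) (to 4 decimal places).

Under noisy-OR, P(traffic spike | causes) = 1 − (1−0.02)·∏(1−qᵢ) over the active causes.
Weight on bot crawl=true, given the evidence: 0.012853 + 0.001914 = 0.014767
The normalizing constant is 0.02×0.91×0.97 + 0.4708×0.91×0.03 + 0.461×0.09×0.97 + 0.70894×0.09×0.03 = 0.072666
P(bot crawl | traffic spike, ¬newsletter send) = 0.014767/0.072666 ≈ 0.2032

P(bot crawl | traffic spike, ¬newsletter send) ≈ 0.2032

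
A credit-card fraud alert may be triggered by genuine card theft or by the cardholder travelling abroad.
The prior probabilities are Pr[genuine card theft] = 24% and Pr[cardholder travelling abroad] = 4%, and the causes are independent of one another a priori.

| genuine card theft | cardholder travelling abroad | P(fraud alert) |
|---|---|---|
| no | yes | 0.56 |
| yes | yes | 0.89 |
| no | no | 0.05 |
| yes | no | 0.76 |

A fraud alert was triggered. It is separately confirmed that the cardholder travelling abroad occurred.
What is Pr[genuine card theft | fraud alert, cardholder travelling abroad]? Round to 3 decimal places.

Pr[genuine card theft | fraud alert, cardholder travelling abroad] ≈ 0.334

By total probability over both values of genuine card theft:
  P(fraud alert | cardholder travelling abroad) = 0.56*0.76 + 0.89*0.24
        = 0.425600 + 0.213600 = 0.639200
The terms with genuine card theft present sum to 0.213600, so
  P(genuine card theft | fraud alert, cardholder travelling abroad) = 0.213600 / 0.639200 ≈ 0.334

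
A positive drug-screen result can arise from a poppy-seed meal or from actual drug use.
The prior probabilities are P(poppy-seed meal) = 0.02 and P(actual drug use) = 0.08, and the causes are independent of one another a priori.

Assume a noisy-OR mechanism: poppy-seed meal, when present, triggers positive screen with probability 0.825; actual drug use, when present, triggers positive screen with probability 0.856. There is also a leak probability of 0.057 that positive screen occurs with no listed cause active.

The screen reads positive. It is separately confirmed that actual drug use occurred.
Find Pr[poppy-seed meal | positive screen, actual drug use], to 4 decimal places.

Pr[poppy-seed meal | positive screen, actual drug use] ≈ 0.0225

Under noisy-OR, P(positive screen | causes) = 1 − (1−0.057)·∏(1−qᵢ) over the active causes.
For the numerator, keep only poppy-seed meal=true terms: 0.976236·0.02 = 0.019525
Normalizer over all consistent configurations: 0.864208·0.98 + 0.976236·0.02 = 0.866449
P(poppy-seed meal | positive screen, actual drug use) = 0.019525/0.866449 ≈ 0.0225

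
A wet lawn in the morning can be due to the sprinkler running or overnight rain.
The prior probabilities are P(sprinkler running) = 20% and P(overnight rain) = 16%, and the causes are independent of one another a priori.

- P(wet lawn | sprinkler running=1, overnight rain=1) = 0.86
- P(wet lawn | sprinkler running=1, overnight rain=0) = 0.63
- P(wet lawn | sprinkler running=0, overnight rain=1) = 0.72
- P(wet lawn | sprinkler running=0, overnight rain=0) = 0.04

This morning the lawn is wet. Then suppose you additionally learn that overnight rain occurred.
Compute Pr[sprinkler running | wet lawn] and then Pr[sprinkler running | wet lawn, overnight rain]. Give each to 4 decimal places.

Pr[sprinkler running | wet lawn] ≈ 0.5284; Pr[sprinkler running | wet lawn, overnight rain] ≈ 0.2299

P(wet lawn) = 0.04×0.8×0.84 + 0.72×0.8×0.16 + 0.63×0.2×0.84 + 0.86×0.2×0.16 = 0.026880 + 0.092160 + 0.105840 + 0.027520 = 0.252400
Of this, 0.133360 comes from 0.105840 + 0.027520 (the sprinkler running=true cases).
So P(sprinkler running | wet lawn) = 0.133360/0.252400 ≈ 0.5284.

With the extra evidence:
P(wet lawn | overnight rain) = 0.72*0.8 + 0.86*0.2 = 0.576000 + 0.172000 = 0.748000
Of this, 0.172000 comes from 0.86*0.2 (the sprinkler running=true cases).
P(sprinkler running | wet lawn, overnight rain) = 0.172000 / 0.748000 ≈ 0.2299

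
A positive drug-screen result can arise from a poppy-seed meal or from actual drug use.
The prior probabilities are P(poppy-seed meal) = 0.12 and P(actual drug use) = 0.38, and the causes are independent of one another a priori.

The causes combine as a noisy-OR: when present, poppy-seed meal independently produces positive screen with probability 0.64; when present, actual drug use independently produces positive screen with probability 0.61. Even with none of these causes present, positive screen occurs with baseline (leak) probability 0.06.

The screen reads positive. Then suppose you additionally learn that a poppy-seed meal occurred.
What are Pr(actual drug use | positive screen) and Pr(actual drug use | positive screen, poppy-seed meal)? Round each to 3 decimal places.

Under noisy-OR, P(positive screen | causes) = 1 − (1−0.06)·∏(1−qᵢ) over the active causes.
P(positive screen) = 0.06·0.88·0.62 + 0.6334·0.88·0.38 + 0.6616·0.12·0.62 + 0.868024·0.12·0.38 = 0.032736 + 0.211809 + 0.049223 + 0.039582 = 0.333350
Of this, 0.251391 comes from 0.211809 + 0.039582 (the actual drug use=true cases).
Hence the posterior is 0.251391/0.333350 ≈ 0.754.

Now also conditioning on poppy-seed meal=true:
Sum P(positive screen|·) weighted by the priors over both values of actual drug use:
  P(positive screen | poppy-seed meal) = 0.6616·0.62 + 0.868024·0.38
        = 0.410192 + 0.329849 = 0.740041
The terms with actual drug use present sum to 0.329849, so
  P(actual drug use | positive screen, poppy-seed meal) = 0.329849 / 0.740041 ≈ 0.446

Pr(actual drug use | positive screen) ≈ 0.754; Pr(actual drug use | positive screen, poppy-seed meal) ≈ 0.446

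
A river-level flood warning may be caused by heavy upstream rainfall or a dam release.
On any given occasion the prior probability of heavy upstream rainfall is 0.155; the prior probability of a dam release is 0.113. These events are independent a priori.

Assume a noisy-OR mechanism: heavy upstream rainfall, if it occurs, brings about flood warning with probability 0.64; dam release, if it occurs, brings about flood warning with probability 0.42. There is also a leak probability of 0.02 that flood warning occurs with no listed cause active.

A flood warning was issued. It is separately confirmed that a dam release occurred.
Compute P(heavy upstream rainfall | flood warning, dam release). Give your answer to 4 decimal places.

P(heavy upstream rainfall | flood warning, dam release) ≈ 0.2526

Under noisy-OR, P(flood warning | causes) = 1 − (1−0.02)·∏(1−qᵢ) over the active causes.
Enumerate both values of heavy upstream rainfall and weight by the priors:
  P(flood warning | dam release) = 0.4316*0.845 + 0.795376*0.155
        = 0.364702 + 0.123283 = 0.487985
Keeping only the heavy upstream rainfall-present terms gives 0.123283, so
  P(heavy upstream rainfall | flood warning, dam release) = 0.123283 / 0.487985 ≈ 0.2526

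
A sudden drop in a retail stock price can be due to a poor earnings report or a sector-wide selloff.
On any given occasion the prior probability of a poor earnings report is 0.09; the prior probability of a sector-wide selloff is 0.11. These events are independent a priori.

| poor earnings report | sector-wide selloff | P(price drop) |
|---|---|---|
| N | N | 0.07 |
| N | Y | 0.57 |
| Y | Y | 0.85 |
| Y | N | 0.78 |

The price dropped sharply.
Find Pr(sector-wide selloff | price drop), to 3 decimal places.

Pr(sector-wide selloff | price drop) ≈ 0.355

By total probability over the 4 (poor earnings report, sector-wide selloff) configurations:
  P(price drop) = 0.07·0.91·0.89 + 0.57·0.91·0.11 + 0.78·0.09·0.89 + 0.85·0.09·0.11
        = 0.056693 + 0.057057 + 0.062478 + 0.008415 = 0.184643
The terms with sector-wide selloff present sum to 0.065472, so
  P(sector-wide selloff | price drop) = 0.065472 / 0.184643 ≈ 0.355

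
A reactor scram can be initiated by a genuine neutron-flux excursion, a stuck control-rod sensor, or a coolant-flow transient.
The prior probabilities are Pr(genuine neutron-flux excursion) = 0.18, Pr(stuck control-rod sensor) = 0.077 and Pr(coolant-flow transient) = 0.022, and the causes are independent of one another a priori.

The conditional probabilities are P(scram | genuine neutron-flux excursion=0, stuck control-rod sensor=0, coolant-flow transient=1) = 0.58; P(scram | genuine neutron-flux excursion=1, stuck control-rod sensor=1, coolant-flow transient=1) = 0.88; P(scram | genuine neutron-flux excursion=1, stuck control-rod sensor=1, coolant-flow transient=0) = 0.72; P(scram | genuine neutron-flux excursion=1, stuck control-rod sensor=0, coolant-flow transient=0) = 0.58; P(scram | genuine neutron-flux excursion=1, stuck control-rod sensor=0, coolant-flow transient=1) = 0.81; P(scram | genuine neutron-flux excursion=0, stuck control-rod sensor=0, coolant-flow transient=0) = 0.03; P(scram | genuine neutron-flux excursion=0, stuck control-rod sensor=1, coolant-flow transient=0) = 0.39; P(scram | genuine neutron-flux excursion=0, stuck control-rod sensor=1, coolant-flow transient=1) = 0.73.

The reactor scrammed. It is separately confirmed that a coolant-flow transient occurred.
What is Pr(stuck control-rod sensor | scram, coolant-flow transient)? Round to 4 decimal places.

P(scram | coolant-flow transient) = 0.58*0.82*0.923 + 0.73*0.82*0.077 + 0.81*0.18*0.923 + 0.88*0.18*0.077 = 0.438979 + 0.046092 + 0.134573 + 0.012197 = 0.631841
Of this, 0.058289 comes from 0.046092 + 0.012197 (the stuck control-rod sensor=true cases).
Hence the posterior is 0.058289/0.631841 ≈ 0.0923.

Pr(stuck control-rod sensor | scram, coolant-flow transient) ≈ 0.0923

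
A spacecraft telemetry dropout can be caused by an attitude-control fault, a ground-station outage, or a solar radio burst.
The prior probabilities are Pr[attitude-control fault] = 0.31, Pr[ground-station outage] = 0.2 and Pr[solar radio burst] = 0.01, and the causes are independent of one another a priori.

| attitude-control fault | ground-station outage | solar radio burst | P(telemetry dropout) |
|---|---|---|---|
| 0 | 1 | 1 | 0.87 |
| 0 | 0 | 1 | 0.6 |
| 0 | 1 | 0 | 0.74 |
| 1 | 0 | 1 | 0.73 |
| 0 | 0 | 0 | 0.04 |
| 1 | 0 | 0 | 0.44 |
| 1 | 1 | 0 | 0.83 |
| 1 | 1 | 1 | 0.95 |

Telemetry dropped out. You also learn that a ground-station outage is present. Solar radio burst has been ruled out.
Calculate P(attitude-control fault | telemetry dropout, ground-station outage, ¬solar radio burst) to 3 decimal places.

For the numerator, keep only attitude-control fault=true terms: 0.83×0.31 = 0.257300
The normalizing constant is 0.74×0.69 + 0.83×0.31 = 0.767900
P(attitude-control fault | telemetry dropout, ground-station outage, ¬solar radio burst) = 0.257300/0.767900 ≈ 0.335

P(attitude-control fault | telemetry dropout, ground-station outage, ¬solar radio burst) ≈ 0.335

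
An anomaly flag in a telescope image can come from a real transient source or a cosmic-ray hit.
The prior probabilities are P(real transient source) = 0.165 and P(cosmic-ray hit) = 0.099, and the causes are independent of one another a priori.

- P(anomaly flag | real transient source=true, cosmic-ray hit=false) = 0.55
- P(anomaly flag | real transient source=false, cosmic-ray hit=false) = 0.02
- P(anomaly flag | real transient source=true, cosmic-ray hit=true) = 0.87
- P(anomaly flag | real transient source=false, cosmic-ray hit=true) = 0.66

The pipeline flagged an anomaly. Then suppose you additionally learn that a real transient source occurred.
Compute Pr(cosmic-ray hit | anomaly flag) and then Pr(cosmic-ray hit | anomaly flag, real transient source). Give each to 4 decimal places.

Pr(cosmic-ray hit | anomaly flag) ≈ 0.4153; Pr(cosmic-ray hit | anomaly flag, real transient source) ≈ 0.1481

Numerator (weight on configurations with cosmic-ray hit): 0.054559 + 0.014211 = 0.068770
The normalizing constant is 0.02·0.835·0.901 + 0.66·0.835·0.099 + 0.55·0.165·0.901 + 0.87·0.165·0.099 = 0.165583
P(cosmic-ray hit | anomaly flag) = 0.068770/0.165583 ≈ 0.4153

Now also conditioning on real transient source=true:
Enumerate both values of cosmic-ray hit and weight by the priors:
  P(anomaly flag | real transient source) = 0.55*0.901 + 0.87*0.099
        = 0.495550 + 0.086130 = 0.581680
Configurations with cosmic-ray hit contribute 0.086130, so
  P(cosmic-ray hit | anomaly flag, real transient source) = 0.086130 / 0.581680 ≈ 0.1481
This is intercausal reasoning (explaining away): once real transient source accounts for the anomaly flag, cosmic-ray hit becomes less likely.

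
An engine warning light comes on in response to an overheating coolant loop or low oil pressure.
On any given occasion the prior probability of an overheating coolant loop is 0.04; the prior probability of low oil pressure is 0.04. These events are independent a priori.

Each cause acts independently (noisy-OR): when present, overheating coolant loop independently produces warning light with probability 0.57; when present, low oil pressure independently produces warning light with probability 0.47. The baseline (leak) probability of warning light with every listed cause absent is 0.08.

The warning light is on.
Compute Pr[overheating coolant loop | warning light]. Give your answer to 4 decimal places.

Under noisy-OR, P(warning light | causes) = 1 − (1−0.08)·∏(1−qᵢ) over the active causes.
P(warning light) = 0.08*0.96*0.96 + 0.5124*0.96*0.04 + 0.6044*0.04*0.96 + 0.790332*0.04*0.04 = 0.073728 + 0.019676 + 0.023209 + 0.001265 = 0.117878
The overheating coolant loop-present share is 0.023209 + 0.001265 = 0.024474.
Hence the posterior is 0.024474/0.117878 ≈ 0.2076.

Pr[overheating coolant loop | warning light] ≈ 0.2076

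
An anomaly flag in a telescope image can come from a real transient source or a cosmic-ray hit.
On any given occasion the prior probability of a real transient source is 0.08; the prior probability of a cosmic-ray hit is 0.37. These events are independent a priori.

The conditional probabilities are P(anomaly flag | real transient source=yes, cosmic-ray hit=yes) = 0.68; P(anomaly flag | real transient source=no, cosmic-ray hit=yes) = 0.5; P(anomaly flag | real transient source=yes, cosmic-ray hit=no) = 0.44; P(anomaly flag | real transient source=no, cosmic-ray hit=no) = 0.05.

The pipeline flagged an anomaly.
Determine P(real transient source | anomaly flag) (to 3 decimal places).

Numerator (weight on configurations with real transient source): 0.022176 + 0.020128 = 0.042304
The normalizing constant is 0.05·0.92·0.63 + 0.5·0.92·0.37 + 0.44·0.08·0.63 + 0.68·0.08·0.37 = 0.241484
Posterior = 0.042304 / 0.241484 ≈ 0.175

P(real transient source | anomaly flag) ≈ 0.175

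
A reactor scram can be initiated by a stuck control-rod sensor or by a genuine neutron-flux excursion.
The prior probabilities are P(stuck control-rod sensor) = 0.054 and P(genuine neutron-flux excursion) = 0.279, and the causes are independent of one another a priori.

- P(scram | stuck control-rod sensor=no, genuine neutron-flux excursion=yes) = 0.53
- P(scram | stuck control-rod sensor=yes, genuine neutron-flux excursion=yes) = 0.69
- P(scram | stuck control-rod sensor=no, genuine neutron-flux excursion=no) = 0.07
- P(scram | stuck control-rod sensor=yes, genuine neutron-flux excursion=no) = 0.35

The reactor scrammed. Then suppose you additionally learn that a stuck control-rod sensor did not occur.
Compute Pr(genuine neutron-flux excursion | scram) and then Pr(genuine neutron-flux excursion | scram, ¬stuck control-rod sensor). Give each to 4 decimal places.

Weight on genuine neutron-flux excursion=true, given the evidence: 0.139885 + 0.010396 = 0.150281
Normalizer over all consistent configurations: 0.07·0.946·0.721 + 0.53·0.946·0.279 + 0.35·0.054·0.721 + 0.69·0.054·0.279 = 0.211653
P(genuine neutron-flux excursion | scram) = 0.150281/0.211653 ≈ 0.7100

With the extra evidence:
P(scram | ¬stuck control-rod sensor) = 0.07·0.721 + 0.53·0.279 = 0.050470 + 0.147870 = 0.198340
The genuine neutron-flux excursion-present share is 0.53·0.279 = 0.147870.
Hence the posterior is 0.147870/0.198340 ≈ 0.7455.

Pr(genuine neutron-flux excursion | scram) ≈ 0.7100; Pr(genuine neutron-flux excursion | scram, ¬stuck control-rod sensor) ≈ 0.7455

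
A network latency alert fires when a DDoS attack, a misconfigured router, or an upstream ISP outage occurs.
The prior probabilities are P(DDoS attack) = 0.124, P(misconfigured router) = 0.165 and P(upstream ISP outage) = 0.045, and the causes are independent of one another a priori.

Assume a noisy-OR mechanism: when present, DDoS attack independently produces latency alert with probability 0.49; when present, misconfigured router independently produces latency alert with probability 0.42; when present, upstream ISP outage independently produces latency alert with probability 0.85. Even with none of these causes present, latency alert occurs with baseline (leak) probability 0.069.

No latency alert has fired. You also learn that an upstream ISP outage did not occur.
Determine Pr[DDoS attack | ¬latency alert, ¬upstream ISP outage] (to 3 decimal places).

Under noisy-OR, P(latency alert | causes) = 1 − (1−0.069)·∏(1−qᵢ) over the active causes.
P(¬latency alert | ¬upstream ISP outage) = 0.931×0.876×0.835 + 0.53998×0.876×0.165 + 0.47481×0.124×0.835 + 0.27539×0.124×0.165 = 0.680989 + 0.078049 + 0.049162 + 0.005634 = 0.813834
Of this, 0.054796 comes from 0.049162 + 0.005634 (the DDoS attack=true cases).
Hence the posterior is 0.054796/0.813834 ≈ 0.067.

Pr[DDoS attack | ¬latency alert, ¬upstream ISP outage] ≈ 0.067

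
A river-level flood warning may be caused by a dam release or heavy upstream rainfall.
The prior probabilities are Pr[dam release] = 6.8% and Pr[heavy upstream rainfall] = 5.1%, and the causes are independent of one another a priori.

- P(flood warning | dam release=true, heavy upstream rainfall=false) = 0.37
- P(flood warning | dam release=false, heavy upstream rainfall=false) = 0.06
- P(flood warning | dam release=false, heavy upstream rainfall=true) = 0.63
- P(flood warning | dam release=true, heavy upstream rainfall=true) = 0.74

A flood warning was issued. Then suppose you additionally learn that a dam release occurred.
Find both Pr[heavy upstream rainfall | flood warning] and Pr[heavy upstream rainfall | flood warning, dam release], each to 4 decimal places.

Weight on heavy upstream rainfall=true, given the evidence: 0.029945 + 0.002566 = 0.032511
Denominator P(flood warning): 0.06×0.932×0.949 + 0.63×0.932×0.051 + 0.37×0.068×0.949 + 0.74×0.068×0.051 = 0.109456
P(heavy upstream rainfall | flood warning) = 0.032511/0.109456 ≈ 0.2970

With the extra evidence:
Enumerate both values of heavy upstream rainfall and weight by the priors:
  P(flood warning | dam release) = 0.37*0.949 + 0.74*0.051
        = 0.351130 + 0.037740 = 0.388870
Configurations with heavy upstream rainfall contribute 0.037740, so
  P(heavy upstream rainfall | flood warning, dam release) = 0.037740 / 0.388870 ≈ 0.0971

Pr[heavy upstream rainfall | flood warning] ≈ 0.2970; Pr[heavy upstream rainfall | flood warning, dam release] ≈ 0.0971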